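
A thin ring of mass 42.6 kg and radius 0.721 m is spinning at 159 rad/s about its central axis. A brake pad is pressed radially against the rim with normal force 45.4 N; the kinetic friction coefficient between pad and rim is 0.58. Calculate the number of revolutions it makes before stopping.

I = MR² = (42.6)(0.721)² = 22.15 kg·m².
Friction force f = μN = (0.58)(45.4) = 26.33 N at the rim; torque magnitude τ = fR = 18.99 N·m, opposing ω.
|α| = τ/I = 18.99/22.15 = 0.8573 rad/s² (deceleration).
ω² = ω₀² − 2|α|θ with ω = 0 ⇒ θ = ω₀²/(2|α|) = 14740 rad = 2347 rev.

≈ 2350 revolutions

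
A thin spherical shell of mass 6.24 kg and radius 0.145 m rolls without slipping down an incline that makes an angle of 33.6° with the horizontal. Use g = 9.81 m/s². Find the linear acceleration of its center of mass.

a ≈ 3.26 m/s²

Translation along the incline: Mg sinθ − f = Ma.
Rotation about the center: fR = Iα with I = (2/3)MR². No-slip gives a = αR, so f = (I/R²)a = (2/3)M a.
Substituting: Mg sinθ = (1 + 0.6667)Ma, so a = g sinθ/(1 + 0.6667) = (9.81) sin 33.6° / 1.667 = 3.257 m/s².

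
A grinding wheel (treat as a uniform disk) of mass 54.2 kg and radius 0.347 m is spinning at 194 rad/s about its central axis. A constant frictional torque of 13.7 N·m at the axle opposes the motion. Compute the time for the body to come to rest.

I = ½MR² = (1/2)(54.2)(0.347)² = 3.263 kg·m².
The net torque has magnitude 13.7 N·m, opposing ω.
|α| = τ/I = 13.70/3.263 = 4.198 rad/s² (deceleration).
0 = ω₀ − |α|t ⇒ t = ω₀/|α| = 194/4.198 = 46.21 s.

t ≈ 46.2 s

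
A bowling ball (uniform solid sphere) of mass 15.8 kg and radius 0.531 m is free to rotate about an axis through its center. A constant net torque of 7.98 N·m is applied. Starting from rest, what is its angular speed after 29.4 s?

I = (2/5)MR² = (2/5)(15.8)(0.531)² = 1.782 kg·m².
α = τ/I = 7.98/1.782 = 4.478 rad/s².
ω = ω₀ + αt = 0 + (4.478)(29.4) = 131.7 rad/s.

ω ≈ 132 rad/s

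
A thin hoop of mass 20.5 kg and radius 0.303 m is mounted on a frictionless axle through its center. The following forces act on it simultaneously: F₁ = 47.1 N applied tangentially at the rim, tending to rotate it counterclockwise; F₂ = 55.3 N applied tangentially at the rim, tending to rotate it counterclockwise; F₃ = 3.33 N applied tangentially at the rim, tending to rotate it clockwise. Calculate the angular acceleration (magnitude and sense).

α ≈ 15.9 rad/s², counterclockwise

I = MR² = (20.5)(0.303)² = 1.882 kg·m².
Taking counterclockwise as positive: τ₁ = +(47.1)(0.303) = +14.27 N·m; τ₂ = +(55.3)(0.303) = +16.76 N·m; τ₃ = −(3.33)(0.303) = −1.009 N·m.
Net torque τ = 30.02 N·m.
α = τ/I = 30.02/1.882 = 15.95 rad/s².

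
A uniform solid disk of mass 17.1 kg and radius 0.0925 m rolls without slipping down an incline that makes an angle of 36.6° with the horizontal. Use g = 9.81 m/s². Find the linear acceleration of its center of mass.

Translation along the incline: Mg sinθ − f = Ma.
Rotation about the center: fR = Iα with I = ½MR². No-slip gives a = αR, so f = (I/R²)a = (1/2)M a.
Substituting: Mg sinθ = (1 + 0.5000)Ma, so a = g sinθ/(1 + 0.5000) = (9.81) sin 36.6° / 1.500 = 3.899 m/s².

a ≈ 3.90 m/s²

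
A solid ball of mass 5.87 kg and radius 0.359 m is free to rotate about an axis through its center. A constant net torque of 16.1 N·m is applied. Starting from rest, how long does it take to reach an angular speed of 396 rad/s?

I = (2/5)MR² = (2/5)(5.87)(0.359)² = 0.3026 kg·m².
α = τ/I = 16.1/0.3026 = 53.20 rad/s².
ω = αt ⇒ t = ω/α = 396/53.20 = 7.443 s.

t ≈ 7.44 s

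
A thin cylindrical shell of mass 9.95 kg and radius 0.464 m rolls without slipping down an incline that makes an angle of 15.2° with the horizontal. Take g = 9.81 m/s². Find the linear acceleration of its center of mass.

a ≈ 1.29 m/s²

Translation along the incline: Mg sinθ − f = Ma.
Rotation about the center: fR = Iα with I = MR². No-slip gives a = αR, so f = (I/R²)a = M a.
Substituting: Mg sinθ = (1 + 1.000)Ma, so a = g sinθ/(1 + 1.000) = (9.81) sin 15.2° / 2.000 = 1.286 m/s².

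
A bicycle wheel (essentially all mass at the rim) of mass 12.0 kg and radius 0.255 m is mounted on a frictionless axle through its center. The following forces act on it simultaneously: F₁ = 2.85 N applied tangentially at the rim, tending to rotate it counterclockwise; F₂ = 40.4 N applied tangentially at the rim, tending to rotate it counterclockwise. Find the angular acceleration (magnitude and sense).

I = MR² = (12.0)(0.255)² = 0.7803 kg·m².
Taking counterclockwise as positive: τ₁ = +(2.85)(0.255) = +0.7268 N·m; τ₂ = +(40.4)(0.255) = +10.30 N·m.
Net torque τ = 11.03 N·m.
α = τ/I = 11.03/0.7803 = 14.13 rad/s².

α ≈ 14.1 rad/s², counterclockwise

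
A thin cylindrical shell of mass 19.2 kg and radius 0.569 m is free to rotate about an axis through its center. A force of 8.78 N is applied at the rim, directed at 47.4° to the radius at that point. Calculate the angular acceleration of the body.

α ≈ 0.592 rad/s²

I = MR² = (19.2)(0.569)² = 6.216 kg·m².
Only the tangential component produces torque: τ = F R sinθ = (8.78)(0.569) sin 47.4° = 3.677 N·m.
From τ = Iα: α = 3.677/6.216 = 0.5916 rad/s².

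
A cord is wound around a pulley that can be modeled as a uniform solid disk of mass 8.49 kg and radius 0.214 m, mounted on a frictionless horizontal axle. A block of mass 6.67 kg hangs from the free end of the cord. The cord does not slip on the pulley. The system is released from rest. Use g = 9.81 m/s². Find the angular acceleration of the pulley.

I = ½MR² = (1/2)(8.49)(0.214)² = 0.1944 kg·m².
Block: mg − T = ma. Pulley: TR = Iα. No-slip: a = αR, so T = (I/R²)a = 4.245·a.
Then mg = (m + 4.245)a, so a = (6.67)(9.81)/(6.67 + 4.245) = 5.995 m/s².
α = a/R = 5.995/0.214 = 28.01 rad/s².

α ≈ 28.0 rad/s²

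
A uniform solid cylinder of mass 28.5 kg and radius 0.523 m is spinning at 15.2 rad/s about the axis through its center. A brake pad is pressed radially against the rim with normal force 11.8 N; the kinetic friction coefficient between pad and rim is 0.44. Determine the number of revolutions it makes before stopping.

≈ 26.4 revolutions

I = ½MR² = (1/2)(28.5)(0.523)² = 3.898 kg·m².
Friction force f = μN = (0.44)(11.8) = 5.192 N at the rim; torque magnitude τ = fR = 2.715 N·m, opposing ω.
|α| = τ/I = 2.715/3.898 = 0.6967 rad/s² (deceleration).
ω² = ω₀² − 2|α|θ with ω = 0 ⇒ θ = ω₀²/(2|α|) = 165.8 rad = 26.39 rev.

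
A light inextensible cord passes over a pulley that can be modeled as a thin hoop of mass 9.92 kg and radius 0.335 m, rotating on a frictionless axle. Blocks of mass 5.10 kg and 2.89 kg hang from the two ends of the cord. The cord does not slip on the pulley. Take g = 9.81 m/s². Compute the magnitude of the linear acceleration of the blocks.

I = MR² = (9.92)(0.335)² = 1.113 kg·m².
Heavier block: m₁g − T₁ = m₁a. Lighter block: T₂ − m₂g = m₂a.
Pulley: (T₁ − T₂)R = Iα = I(a/R), so T₁ − T₂ = (I/R²)a = 1·M_p a = 9.920·a.
Adding the three: (m₁ − m₂)g = (m₁ + m₂ + 9.920)a, so a = (5.10 − 2.89)(9.81)/(5.10 + 2.89 + 9.920) = 1.211 m/s².

a ≈ 1.21 m/s²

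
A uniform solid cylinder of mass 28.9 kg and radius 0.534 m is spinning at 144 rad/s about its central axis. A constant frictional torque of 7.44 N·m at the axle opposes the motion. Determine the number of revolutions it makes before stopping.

I = ½MR² = (1/2)(28.9)(0.534)² = 4.121 kg·m².
The net torque has magnitude 7.44 N·m, opposing ω.
|α| = τ/I = 7.440/4.121 = 1.806 rad/s² (deceleration).
ω² = ω₀² − 2|α|θ with ω = 0 ⇒ θ = ω₀²/(2|α|) = 5742 rad = 913.9 rev.

≈ 914 revolutions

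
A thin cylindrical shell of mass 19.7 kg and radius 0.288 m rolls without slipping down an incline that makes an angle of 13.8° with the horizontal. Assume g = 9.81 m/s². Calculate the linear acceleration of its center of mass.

a ≈ 1.17 m/s²

Translation along the incline: Mg sinθ − f = Ma.
Rotation about the center: fR = Iα with I = MR². No-slip gives a = αR, so f = (I/R²)a = M a.
Substituting: Mg sinθ = (1 + 1.000)Ma, so a = g sinθ/(1 + 1.000) = (9.81) sin 13.8° / 2.000 = 1.170 m/s².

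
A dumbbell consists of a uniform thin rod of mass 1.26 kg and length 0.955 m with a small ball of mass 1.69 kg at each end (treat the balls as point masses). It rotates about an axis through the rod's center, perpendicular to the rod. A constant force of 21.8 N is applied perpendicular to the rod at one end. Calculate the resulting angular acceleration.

α ≈ 12.0 rad/s²

I_rod = (1/12)ML² = (1/12)(1.26)(0.955)² = 0.09576 kg·m².
I_balls = 2·m·(L/2)² = 2(1.69)(0.4775)² = 0.7707 kg·m².
Total I = 0.8664 kg·m².
τ = F·(L/2) = (21.8)(0.477) = 10.41 N·m.
α = τ/I = 10.41/0.8664 = 12.01 rad/s².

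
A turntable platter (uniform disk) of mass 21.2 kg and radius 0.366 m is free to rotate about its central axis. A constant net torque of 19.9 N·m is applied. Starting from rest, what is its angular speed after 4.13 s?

I = ½MR² = (1/2)(21.2)(0.366)² = 1.420 kg·m².
α = τ/I = 19.9/1.420 = 14.01 rad/s².
ω = ω₀ + αt = 0 + (14.01)(4.13) = 57.88 rad/s.

ω ≈ 57.9 rad/s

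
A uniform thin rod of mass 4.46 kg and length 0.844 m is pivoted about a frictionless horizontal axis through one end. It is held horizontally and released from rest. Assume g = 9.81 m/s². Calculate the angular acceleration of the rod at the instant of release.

About the pivot, I = (1/3)ML² = (1/3)(4.46)(0.844)² = 1.059 kg·m².
The weight acts at the center, a distance L/2 = 0.4220 m from the pivot; τ = Mg(L/2) = 18.46 N·m.
α = τ/I = 18.46/1.059 = 17.43 rad/s².
(Equivalently α = (3g/(2L)) = 17.43 rad/s².)

α ≈ 17.4 rad/s²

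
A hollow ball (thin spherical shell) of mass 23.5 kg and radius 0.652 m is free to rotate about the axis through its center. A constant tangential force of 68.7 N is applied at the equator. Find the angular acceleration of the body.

I = (2/3)MR² = (2/3)(23.5)(0.652)² = 6.660 kg·m².
τ = F R = (68.7)(0.652) = 44.79 N·m.
Newton's second law for rotation, τ = Iα, gives α = τ/I = 44.79/6.660 = 6.726 rad/s².

α ≈ 6.73 rad/s²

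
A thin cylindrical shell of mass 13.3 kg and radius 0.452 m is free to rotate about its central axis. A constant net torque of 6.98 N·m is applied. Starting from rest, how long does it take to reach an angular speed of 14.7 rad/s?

t ≈ 5.72 s

I = MR² = (13.3)(0.452)² = 2.717 kg·m².
α = τ/I = 6.98/2.717 = 2.569 rad/s².
ω = αt ⇒ t = ω/α = 14.7/2.569 = 5.723 s.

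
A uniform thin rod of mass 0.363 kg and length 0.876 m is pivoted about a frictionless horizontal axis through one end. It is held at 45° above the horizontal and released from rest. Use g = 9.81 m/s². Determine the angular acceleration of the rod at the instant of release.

About the pivot, I = (1/3)ML² = (1/3)(0.363)(0.876)² = 0.09285 kg·m².
The weight acts at the center, a distance L/2 = 0.4380 m from the pivot; τ = Mg(L/2) cos 45° = 1.103 N·m.
α = τ/I = 1.103/0.09285 = 11.88 rad/s².

α ≈ 11.9 rad/s²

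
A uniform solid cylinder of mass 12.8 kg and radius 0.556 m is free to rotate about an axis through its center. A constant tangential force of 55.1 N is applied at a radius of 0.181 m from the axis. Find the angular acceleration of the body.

I = ½MR² = (1/2)(12.8)(0.556)² = 1.978 kg·m².
τ = F·r = (55.1)(0.181) = 9.973 N·m.
Newton's second law for rotation, τ = Iα, gives α = τ/I = 9.973/1.978 = 5.041 rad/s².

α ≈ 5.04 rad/s²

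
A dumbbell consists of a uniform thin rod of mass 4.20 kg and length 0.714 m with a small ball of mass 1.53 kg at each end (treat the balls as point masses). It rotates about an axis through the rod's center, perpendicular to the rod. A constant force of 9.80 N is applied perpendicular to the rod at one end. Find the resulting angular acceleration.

α ≈ 6.15 rad/s²

I_rod = (1/12)ML² = (1/12)(4.20)(0.714)² = 0.1784 kg·m².
I_balls = 2·m·(L/2)² = 2(1.53)(0.3570)² = 0.3900 kg·m².
Total I = 0.5684 kg·m².
τ = F·(L/2) = (9.80)(0.357) = 3.499 N·m.
α = τ/I = 3.499/0.5684 = 6.155 rad/s².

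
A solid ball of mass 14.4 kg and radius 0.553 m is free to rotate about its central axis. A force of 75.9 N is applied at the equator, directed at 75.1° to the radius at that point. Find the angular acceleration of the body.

α ≈ 23.0 rad/s²

I = (2/5)MR² = (2/5)(14.4)(0.553)² = 1.761 kg·m².
Only the tangential component produces torque: τ = F R sinθ = (75.9)(0.553) sin 75.1° = 40.56 N·m.
Newton's second law for rotation, τ = Iα, gives α = τ/I = 40.56/1.761 = 23.03 rad/s².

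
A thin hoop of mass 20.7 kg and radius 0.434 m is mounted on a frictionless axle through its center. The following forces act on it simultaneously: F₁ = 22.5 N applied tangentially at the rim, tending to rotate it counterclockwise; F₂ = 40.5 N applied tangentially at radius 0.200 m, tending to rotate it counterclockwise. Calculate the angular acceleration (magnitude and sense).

I = MR² = (20.7)(0.434)² = 3.899 kg·m².
Taking counterclockwise as positive: τ₁ = +(22.5)(0.434) = +9.765 N·m; τ₂ = +(40.5)(0.200) = +8.100 N·m.
Net torque τ = 17.87 N·m.
α = τ/I = 17.87/3.899 = 4.582 rad/s².

α ≈ 4.58 rad/s², counterclockwise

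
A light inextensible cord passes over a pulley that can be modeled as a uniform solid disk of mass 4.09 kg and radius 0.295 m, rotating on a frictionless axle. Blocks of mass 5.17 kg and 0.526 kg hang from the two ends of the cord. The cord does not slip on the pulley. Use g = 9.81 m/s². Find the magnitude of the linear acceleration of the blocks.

I = ½MR² = (1/2)(4.09)(0.295)² = 0.1780 kg·m².
Heavier block: m₁g − T₁ = m₁a. Lighter block: T₂ − m₂g = m₂a.
Pulley: (T₁ − T₂)R = Iα = I(a/R), so T₁ − T₂ = (I/R²)a = (1/2)M_p a = 2.045·a.
Adding the three: (m₁ − m₂)g = (m₁ + m₂ + 2.045)a, so a = (5.17 − 0.526)(9.81)/(5.17 + 0.526 + 2.045) = 5.885 m/s².

a ≈ 5.89 m/s²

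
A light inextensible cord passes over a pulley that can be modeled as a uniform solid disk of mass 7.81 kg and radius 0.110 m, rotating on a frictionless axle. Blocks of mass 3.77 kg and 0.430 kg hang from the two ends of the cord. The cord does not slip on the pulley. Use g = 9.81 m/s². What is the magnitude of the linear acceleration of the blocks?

a ≈ 4.04 m/s²

I = ½MR² = (1/2)(7.81)(0.110)² = 0.04725 kg·m².
Heavier block: m₁g − T₁ = m₁a. Lighter block: T₂ − m₂g = m₂a.
Pulley: (T₁ − T₂)R = Iα = I(a/R), so T₁ − T₂ = (I/R²)a = (1/2)M_p a = 3.905·a.
Adding the three: (m₁ − m₂)g = (m₁ + m₂ + 3.905)a, so a = (3.77 − 0.430)(9.81)/(3.77 + 0.430 + 3.905) = 4.043 m/s².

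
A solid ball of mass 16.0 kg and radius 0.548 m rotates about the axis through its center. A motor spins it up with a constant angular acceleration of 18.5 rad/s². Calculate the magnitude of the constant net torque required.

τ ≈ 35.6 N·m

I = (2/5)MR² = (2/5)(16.0)(0.548)² = 1.922 kg·m².
τ = Iα = (1.922)(18.50) = 35.56 N·m.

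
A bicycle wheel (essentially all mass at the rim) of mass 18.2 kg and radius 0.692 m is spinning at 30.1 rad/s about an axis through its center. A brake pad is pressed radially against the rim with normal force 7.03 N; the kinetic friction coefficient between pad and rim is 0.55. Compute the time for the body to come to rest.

t ≈ 98.0 s

I = MR² = (18.2)(0.692)² = 8.715 kg·m².
Friction force f = μN = (0.55)(7.03) = 3.867 N at the rim; torque magnitude τ = fR = 2.676 N·m, opposing ω.
|α| = τ/I = 2.676/8.715 = 0.3070 rad/s² (deceleration).
0 = ω₀ − |α|t ⇒ t = ω₀/|α| = 30.1/0.3070 = 98.05 s.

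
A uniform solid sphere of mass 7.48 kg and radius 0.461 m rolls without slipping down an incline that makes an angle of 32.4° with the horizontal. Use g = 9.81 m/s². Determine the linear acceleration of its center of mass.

Translation along the incline: Mg sinθ − f = Ma.
Rotation about the center: fR = Iα with I = (2/5)MR². No-slip gives a = αR, so f = (I/R²)a = (2/5)M a.
Substituting: Mg sinθ = (1 + 0.4000)Ma, so a = g sinθ/(1 + 0.4000) = (9.81) sin 32.4° / 1.400 = 3.755 m/s².

a ≈ 3.75 m/s²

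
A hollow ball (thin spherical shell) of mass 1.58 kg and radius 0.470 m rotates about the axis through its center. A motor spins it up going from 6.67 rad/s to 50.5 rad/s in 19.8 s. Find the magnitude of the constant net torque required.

I = (2/3)MR² = (2/3)(1.58)(0.470)² = 0.2327 kg·m².
α = Δω/Δt = (50.5 − 6.67)/19.8 = 2.214 rad/s².
τ = Iα = (0.2327)(2.214) = 0.5151 N·m.

τ ≈ 0.515 N·m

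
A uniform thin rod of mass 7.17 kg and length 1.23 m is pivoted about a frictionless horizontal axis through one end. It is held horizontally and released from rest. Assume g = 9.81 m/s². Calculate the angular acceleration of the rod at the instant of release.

α ≈ 12.0 rad/s²

About the pivot, I = (1/3)ML² = (1/3)(7.17)(1.23)² = 3.616 kg·m².
The weight acts at the center, a distance L/2 = 0.6150 m from the pivot; τ = Mg(L/2) = 43.26 N·m.
α = τ/I = 43.26/3.616 = 11.96 rad/s².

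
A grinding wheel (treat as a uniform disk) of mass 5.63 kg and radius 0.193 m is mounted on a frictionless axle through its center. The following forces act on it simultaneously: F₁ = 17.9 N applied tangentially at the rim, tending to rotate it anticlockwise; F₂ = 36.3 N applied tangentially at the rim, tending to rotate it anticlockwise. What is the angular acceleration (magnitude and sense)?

α ≈ 99.8 rad/s², anticlockwise

I = ½MR² = (1/2)(5.63)(0.193)² = 0.1049 kg·m².
Taking anticlockwise as positive: τ₁ = +(17.9)(0.193) = +3.455 N·m; τ₂ = +(36.3)(0.193) = +7.006 N·m.
Net torque τ = 10.46 N·m.
α = τ/I = 10.46/0.1049 = 99.76 rad/s².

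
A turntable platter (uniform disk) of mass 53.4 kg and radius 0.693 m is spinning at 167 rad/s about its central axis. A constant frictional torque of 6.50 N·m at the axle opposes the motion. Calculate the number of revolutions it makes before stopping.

≈ 4380 revolutions

I = ½MR² = (1/2)(53.4)(0.693)² = 12.82 kg·m².
The net torque has magnitude 6.50 N·m, opposing ω.
|α| = τ/I = 6.500/12.82 = 0.5069 rad/s² (deceleration).
ω² = ω₀² − 2|α|θ with ω = 0 ⇒ θ = ω₀²/(2|α|) = 27510 rad = 4378 rev.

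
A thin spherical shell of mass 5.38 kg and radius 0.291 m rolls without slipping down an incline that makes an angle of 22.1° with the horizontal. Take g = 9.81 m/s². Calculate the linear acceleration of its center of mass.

Translation along the incline: Mg sinθ − f = Ma.
Rotation about the center: fR = Iα with I = (2/3)MR². No-slip gives a = αR, so f = (I/R²)a = (2/3)M a.
Substituting: Mg sinθ = (1 + 0.6667)Ma, so a = g sinθ/(1 + 0.6667) = (9.81) sin 22.1° / 1.667 = 2.214 m/s².

a ≈ 2.21 m/s²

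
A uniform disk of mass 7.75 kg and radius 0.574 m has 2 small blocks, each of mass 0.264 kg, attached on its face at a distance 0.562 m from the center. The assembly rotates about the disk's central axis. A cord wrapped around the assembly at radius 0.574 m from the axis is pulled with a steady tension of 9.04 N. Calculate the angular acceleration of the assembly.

α ≈ 3.59 rad/s²

I_disk = ½MR² = ½(7.75)(0.574)² = 1.277 kg·m².
I_blocks = 2·m·r² = 2(0.264)(0.562)² = 0.1668 kg·m².
Total I = 1.443 kg·m².
τ = F r = (9.04)(0.574) = 5.189 N·m.
α = τ/I = 5.189/1.443 = 3.595 rad/s².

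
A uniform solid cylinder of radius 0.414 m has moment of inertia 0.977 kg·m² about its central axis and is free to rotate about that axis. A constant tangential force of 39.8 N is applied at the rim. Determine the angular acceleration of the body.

τ = F R = (39.8)(0.414) = 16.48 N·m.
From τ = Iα: α = 16.48/0.9770 = 16.87 rad/s².

α ≈ 16.9 rad/s²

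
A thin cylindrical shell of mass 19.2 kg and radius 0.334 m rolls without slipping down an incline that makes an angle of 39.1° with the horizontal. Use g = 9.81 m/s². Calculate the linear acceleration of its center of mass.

Translation along the incline: Mg sinθ − f = Ma.
Rotation about the center: fR = Iα with I = MR². No-slip gives a = αR, so f = (I/R²)a = M a.
Substituting: Mg sinθ = (1 + 1.000)Ma, so a = g sinθ/(1 + 1.000) = (9.81) sin 39.1° / 2.000 = 3.093 m/s².

a ≈ 3.09 m/s²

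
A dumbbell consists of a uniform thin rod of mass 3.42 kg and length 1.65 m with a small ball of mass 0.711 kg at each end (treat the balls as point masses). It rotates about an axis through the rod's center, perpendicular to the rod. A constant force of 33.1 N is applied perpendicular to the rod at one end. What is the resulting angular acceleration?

α ≈ 15.7 rad/s²

I_rod = (1/12)ML² = (1/12)(3.42)(1.65)² = 0.7759 kg·m².
I_balls = 2·m·(L/2)² = 2(0.711)(0.8250)² = 0.9678 kg·m².
Total I = 1.744 kg·m².
τ = F·(L/2) = (33.1)(0.825) = 27.31 N·m.
α = τ/I = 27.31/1.744 = 15.66 rad/s².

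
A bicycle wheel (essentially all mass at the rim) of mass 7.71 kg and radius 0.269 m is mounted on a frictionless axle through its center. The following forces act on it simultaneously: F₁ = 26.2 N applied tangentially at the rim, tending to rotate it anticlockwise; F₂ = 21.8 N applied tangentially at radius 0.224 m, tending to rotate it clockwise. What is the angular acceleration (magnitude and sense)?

I = MR² = (7.71)(0.269)² = 0.5579 kg·m².
Taking anticlockwise as positive: τ₁ = +(26.2)(0.269) = +7.048 N·m; τ₂ = −(21.8)(0.224) = −4.883 N·m.
Net torque τ = 2.165 N·m.
α = τ/I = 2.165/0.5579 = 3.880 rad/s².

α ≈ 3.88 rad/s², anticlockwise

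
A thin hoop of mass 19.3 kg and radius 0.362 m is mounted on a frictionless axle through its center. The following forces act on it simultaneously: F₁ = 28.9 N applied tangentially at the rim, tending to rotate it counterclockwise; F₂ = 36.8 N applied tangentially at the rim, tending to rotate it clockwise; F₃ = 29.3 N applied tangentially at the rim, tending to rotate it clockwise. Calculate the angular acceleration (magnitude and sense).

α ≈ 5.32 rad/s², clockwise

I = MR² = (19.3)(0.362)² = 2.529 kg·m².
Taking counterclockwise as positive: τ₁ = +(28.9)(0.362) = +10.46 N·m; τ₂ = −(36.8)(0.362) = −13.32 N·m; τ₃ = −(29.3)(0.362) = −10.61 N·m.
Net torque τ = -13.47 N·m.
α = τ/I = -13.47/2.529 = -5.324 rad/s².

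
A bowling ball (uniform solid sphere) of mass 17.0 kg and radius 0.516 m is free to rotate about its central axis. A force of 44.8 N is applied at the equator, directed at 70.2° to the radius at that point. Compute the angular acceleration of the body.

α ≈ 12.0 rad/s²

I = (2/5)MR² = (2/5)(17.0)(0.516)² = 1.811 kg·m².
Only the tangential component produces torque: τ = F R sinθ = (44.8)(0.516) sin 70.2° = 21.75 N·m.
Newton's second law for rotation, τ = Iα, gives α = τ/I = 21.75/1.811 = 12.01 rad/s².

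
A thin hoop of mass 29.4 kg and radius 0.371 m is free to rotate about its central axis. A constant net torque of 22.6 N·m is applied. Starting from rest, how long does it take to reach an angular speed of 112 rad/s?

I = MR² = (29.4)(0.371)² = 4.047 kg·m².
α = τ/I = 22.6/4.047 = 5.585 rad/s².
ω = αt ⇒ t = ω/α = 112/5.585 = 20.05 s.

t ≈ 20.1 s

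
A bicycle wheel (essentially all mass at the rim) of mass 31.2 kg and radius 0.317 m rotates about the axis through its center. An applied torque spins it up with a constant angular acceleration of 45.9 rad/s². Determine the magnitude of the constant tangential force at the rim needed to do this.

I = MR² = (31.2)(0.317)² = 3.135 kg·m².
The required torque is τ = Iα = (3.135)(45.90) = 143.9 N·m.
A tangential force at the rim gives τ = FR, so F = τ/R = 143.9/0.317 = 454.0 N.

F ≈ 454 N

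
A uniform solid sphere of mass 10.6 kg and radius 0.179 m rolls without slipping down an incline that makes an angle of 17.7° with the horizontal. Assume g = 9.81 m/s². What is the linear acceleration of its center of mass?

Translation along the incline: Mg sinθ − f = Ma.
Rotation about the center: fR = Iα with I = (2/5)MR². No-slip gives a = αR, so f = (I/R²)a = (2/5)M a.
Substituting: Mg sinθ = (1 + 0.4000)Ma, so a = g sinθ/(1 + 0.4000) = (9.81) sin 17.7° / 1.400 = 2.130 m/s².

a ≈ 2.13 m/s²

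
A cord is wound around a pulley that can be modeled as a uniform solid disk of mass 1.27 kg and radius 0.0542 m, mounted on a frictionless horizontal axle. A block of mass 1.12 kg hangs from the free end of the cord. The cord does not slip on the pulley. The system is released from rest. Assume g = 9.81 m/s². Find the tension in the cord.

T ≈ 3.98 N

I = ½MR² = (1/2)(1.27)(0.0542)² = 0.001865 kg·m².
Block: mg − T = ma. Pulley: TR = Iα. No-slip: a = αR, so T = (I/R²)a = 0.6350·a.
Then mg = (m + 0.6350)a, so a = (1.12)(9.81)/(1.12 + 0.6350) = 6.261 m/s².
T = 0.6350·a = 3.975 N.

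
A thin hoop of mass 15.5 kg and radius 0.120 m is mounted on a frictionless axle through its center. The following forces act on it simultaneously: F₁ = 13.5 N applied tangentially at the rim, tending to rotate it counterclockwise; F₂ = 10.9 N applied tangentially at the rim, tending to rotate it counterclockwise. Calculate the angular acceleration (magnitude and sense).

I = MR² = (15.5)(0.120)² = 0.2232 kg·m².
Taking counterclockwise as positive: τ₁ = +(13.5)(0.120) = +1.620 N·m; τ₂ = +(10.9)(0.120) = +1.308 N·m.
Net torque τ = 2.928 N·m.
α = τ/I = 2.928/0.2232 = 13.12 rad/s².

α ≈ 13.1 rad/s², counterclockwise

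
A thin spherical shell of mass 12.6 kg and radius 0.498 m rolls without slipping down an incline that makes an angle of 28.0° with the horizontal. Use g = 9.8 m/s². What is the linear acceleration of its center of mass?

Translation along the incline: Mg sinθ − f = Ma.
Rotation about the center: fR = Iα with I = (2/3)MR². No-slip gives a = αR, so f = (I/R²)a = (2/3)M a.
Substituting: Mg sinθ = (1 + 0.6667)Ma, so a = g sinθ/(1 + 0.6667) = (9.8) sin 28.0° / 1.667 = 2.760 m/s².

a ≈ 2.76 m/s²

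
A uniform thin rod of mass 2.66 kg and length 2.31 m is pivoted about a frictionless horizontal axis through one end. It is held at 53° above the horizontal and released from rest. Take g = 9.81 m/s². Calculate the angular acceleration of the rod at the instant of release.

α ≈ 3.83 rad/s²

About the pivot, I = (1/3)ML² = (1/3)(2.66)(2.31)² = 4.731 kg·m².
The weight acts at the center, a distance L/2 = 1.155 m from the pivot; τ = Mg(L/2) cos 53° = 18.14 N·m.
α = τ/I = 18.14/4.731 = 3.834 rad/s².
(Equivalently α = (3g/(2L)) cos 53° = 3.834 rad/s².)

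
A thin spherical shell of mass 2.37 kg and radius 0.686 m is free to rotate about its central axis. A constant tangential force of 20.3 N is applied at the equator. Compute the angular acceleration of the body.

α ≈ 18.7 rad/s²

I = (2/3)MR² = (2/3)(2.37)(0.686)² = 0.7435 kg·m².
τ = F R = (20.3)(0.686) = 13.93 N·m.
From τ = Iα: α = 13.93/0.7435 = 18.73 rad/s².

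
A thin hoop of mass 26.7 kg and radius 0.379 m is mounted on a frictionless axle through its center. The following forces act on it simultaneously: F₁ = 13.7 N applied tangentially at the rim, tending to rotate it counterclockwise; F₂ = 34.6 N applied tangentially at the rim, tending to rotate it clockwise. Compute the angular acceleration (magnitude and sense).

α ≈ 2.07 rad/s², clockwise

I = MR² = (26.7)(0.379)² = 3.835 kg·m².
Taking counterclockwise as positive: τ₁ = +(13.7)(0.379) = +5.192 N·m; τ₂ = −(34.6)(0.379) = −13.11 N·m.
Net torque τ = -7.921 N·m.
α = τ/I = -7.921/3.835 = -2.065 rad/s².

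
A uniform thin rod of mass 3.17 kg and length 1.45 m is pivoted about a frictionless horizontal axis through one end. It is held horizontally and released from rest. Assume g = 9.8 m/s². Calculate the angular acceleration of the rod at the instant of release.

About the pivot, I = (1/3)ML² = (1/3)(3.17)(1.45)² = 2.222 kg·m².
The weight acts at the center, a distance L/2 = 0.7250 m from the pivot; τ = Mg(L/2) = 22.52 N·m.
α = τ/I = 22.52/2.222 = 10.14 rad/s².

α ≈ 10.1 rad/s²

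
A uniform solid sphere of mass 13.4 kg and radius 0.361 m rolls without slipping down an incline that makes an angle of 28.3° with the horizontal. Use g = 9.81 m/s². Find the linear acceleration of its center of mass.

a ≈ 3.32 m/s²

Translation along the incline: Mg sinθ − f = Ma.
Rotation about the center: fR = Iα with I = (2/5)MR². No-slip gives a = αR, so f = (I/R²)a = (2/5)M a.
Substituting: Mg sinθ = (1 + 0.4000)Ma, so a = g sinθ/(1 + 0.4000) = (9.81) sin 28.3° / 1.400 = 3.322 m/s².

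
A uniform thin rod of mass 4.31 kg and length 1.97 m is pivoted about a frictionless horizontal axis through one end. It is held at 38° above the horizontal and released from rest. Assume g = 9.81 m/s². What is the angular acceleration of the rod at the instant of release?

α ≈ 5.89 rad/s²

About the pivot, I = (1/3)ML² = (1/3)(4.31)(1.97)² = 5.576 kg·m².
The weight acts at the center, a distance L/2 = 0.9850 m from the pivot; τ = Mg(L/2) cos 38° = 32.82 N·m.
α = τ/I = 32.82/5.576 = 5.886 rad/s².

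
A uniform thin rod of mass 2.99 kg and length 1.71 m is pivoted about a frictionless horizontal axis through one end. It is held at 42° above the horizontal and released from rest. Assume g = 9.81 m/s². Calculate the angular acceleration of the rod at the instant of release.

About the pivot, I = (1/3)ML² = (1/3)(2.99)(1.71)² = 2.914 kg·m².
The weight acts at the center, a distance L/2 = 0.8550 m from the pivot; τ = Mg(L/2) cos 42° = 18.64 N·m.
α = τ/I = 18.64/2.914 = 6.395 rad/s².

α ≈ 6.39 rad/s²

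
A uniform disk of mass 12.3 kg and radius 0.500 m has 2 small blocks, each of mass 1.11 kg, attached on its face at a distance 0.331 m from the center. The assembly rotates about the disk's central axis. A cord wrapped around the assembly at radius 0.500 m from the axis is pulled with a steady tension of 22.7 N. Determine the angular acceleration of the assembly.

α ≈ 6.37 rad/s²

I_disk = ½MR² = ½(12.3)(0.500)² = 1.538 kg·m².
I_blocks = 2·m·r² = 2(1.11)(0.331)² = 0.2432 kg·m².
Total I = 1.781 kg·m².
τ = F r = (22.7)(0.500) = 11.35 N·m.
α = τ/I = 11.35/1.781 = 6.374 rad/s².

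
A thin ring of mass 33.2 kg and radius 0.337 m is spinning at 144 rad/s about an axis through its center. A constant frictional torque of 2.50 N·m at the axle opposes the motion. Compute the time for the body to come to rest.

t ≈ 217 s

I = MR² = (33.2)(0.337)² = 3.770 kg·m².
The net torque has magnitude 2.50 N·m, opposing ω.
|α| = τ/I = 2.500/3.770 = 0.6630 rad/s² (deceleration).
0 = ω₀ − |α|t ⇒ t = ω₀/|α| = 144/0.6630 = 217.2 s.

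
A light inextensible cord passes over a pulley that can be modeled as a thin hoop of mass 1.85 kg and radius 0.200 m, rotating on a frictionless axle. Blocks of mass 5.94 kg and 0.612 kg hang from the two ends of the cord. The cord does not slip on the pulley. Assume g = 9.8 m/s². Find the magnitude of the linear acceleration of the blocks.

I = MR² = (1.85)(0.200)² = 0.07400 kg·m².
Heavier block: m₁g − T₁ = m₁a. Lighter block: T₂ − m₂g = m₂a.
Pulley: (T₁ − T₂)R = Iα = I(a/R), so T₁ − T₂ = (I/R²)a = 1·M_p a = 1.850·a.
Adding the three: (m₁ − m₂)g = (m₁ + m₂ + 1.850)a, so a = (5.94 − 0.612)(9.8)/(5.94 + 0.612 + 1.850) = 6.215 m/s².

a ≈ 6.21 m/s²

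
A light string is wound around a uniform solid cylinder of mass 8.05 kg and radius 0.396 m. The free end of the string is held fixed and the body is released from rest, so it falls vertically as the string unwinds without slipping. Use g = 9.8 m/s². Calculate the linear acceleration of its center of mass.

Translation: Mg − T = Ma. Rotation about the center: TR = Iα with I = ½MR².
With a = αR: T = (I/R²)a = (1/2)M a, so Mg = (1 + 0.5000)Ma.
a = g/(1 + 0.5000) = 9.8/1.500 = 6.533 m/s².

a ≈ 6.53 m/s²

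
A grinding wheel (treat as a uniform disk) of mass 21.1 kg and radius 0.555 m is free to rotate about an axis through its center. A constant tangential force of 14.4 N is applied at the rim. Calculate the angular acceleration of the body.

α ≈ 2.46 rad/s²

I = ½MR² = (1/2)(21.1)(0.555)² = 3.250 kg·m².
τ = F R = (14.4)(0.555) = 7.992 N·m.
Newton's second law for rotation, τ = Iα, gives α = τ/I = 7.992/3.250 = 2.459 rad/s².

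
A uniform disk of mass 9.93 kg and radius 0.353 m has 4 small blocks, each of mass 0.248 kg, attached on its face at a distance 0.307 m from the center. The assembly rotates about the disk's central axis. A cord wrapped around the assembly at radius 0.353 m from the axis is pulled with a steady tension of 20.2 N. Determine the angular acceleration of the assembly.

α ≈ 10.0 rad/s²

I_disk = ½MR² = ½(9.93)(0.353)² = 0.6187 kg·m².
I_blocks = 4·m·r² = 4(0.248)(0.307)² = 0.09350 kg·m².
Total I = 0.7122 kg·m².
τ = F r = (20.2)(0.353) = 7.131 N·m.
α = τ/I = 7.131/0.7122 = 10.01 rad/s².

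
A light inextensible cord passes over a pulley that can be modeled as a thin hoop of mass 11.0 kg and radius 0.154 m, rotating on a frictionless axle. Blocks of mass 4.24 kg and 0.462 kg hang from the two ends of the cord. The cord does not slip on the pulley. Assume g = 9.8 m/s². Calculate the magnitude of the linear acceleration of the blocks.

a ≈ 2.36 m/s²

I = MR² = (11.0)(0.154)² = 0.2609 kg·m².
Heavier block: m₁g − T₁ = m₁a. Lighter block: T₂ − m₂g = m₂a.
Pulley: (T₁ − T₂)R = Iα = I(a/R), so T₁ − T₂ = (I/R²)a = 1·M_p a = 11.00·a.
Adding the three: (m₁ − m₂)g = (m₁ + m₂ + 11.00)a, so a = (4.24 − 0.462)(9.8)/(4.24 + 0.462 + 11.00) = 2.358 m/s².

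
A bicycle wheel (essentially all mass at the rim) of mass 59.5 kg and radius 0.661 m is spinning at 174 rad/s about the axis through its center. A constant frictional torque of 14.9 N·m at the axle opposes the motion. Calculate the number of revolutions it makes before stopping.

I = MR² = (59.5)(0.661)² = 26.00 kg·m².
The net torque has magnitude 14.9 N·m, opposing ω.
|α| = τ/I = 14.90/26.00 = 0.5731 rad/s² (deceleration).
ω² = ω₀² − 2|α|θ with ω = 0 ⇒ θ = ω₀²/(2|α|) = 26410 rad = 4204 rev.

≈ 4200 revolutions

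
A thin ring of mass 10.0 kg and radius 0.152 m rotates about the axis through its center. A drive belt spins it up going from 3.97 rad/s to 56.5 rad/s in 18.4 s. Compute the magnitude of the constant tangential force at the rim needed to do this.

F ≈ 4.34 N

I = MR² = (10.0)(0.152)² = 0.2310 kg·m².
α = Δω/Δt = (56.5 − 3.97)/18.4 = 2.855 rad/s².
The required torque is τ = Iα = (0.2310)(2.855) = 0.6596 N·m.
A tangential force at the rim gives τ = FR, so F = τ/R = 0.6596/0.152 = 4.339 N.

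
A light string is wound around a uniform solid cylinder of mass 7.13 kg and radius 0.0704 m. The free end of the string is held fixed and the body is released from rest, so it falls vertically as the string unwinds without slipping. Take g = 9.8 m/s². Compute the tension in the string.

Translation: Mg − T = Ma. Rotation about the center: TR = Iα with I = ½MR².
With a = αR: T = (I/R²)a = (1/2)M a, so Mg = (1 + 0.5000)Ma.
a = g/(1 + 0.5000) = 9.8/1.500 = 6.533 m/s².
T = 0.5000·M·a = (0.5000)(7.13)(6.533) = 23.29 N.

T ≈ 23.3 N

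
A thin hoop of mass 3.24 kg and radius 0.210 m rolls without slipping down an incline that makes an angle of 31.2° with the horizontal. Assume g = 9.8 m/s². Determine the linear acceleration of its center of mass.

a ≈ 2.54 m/s²

Translation along the incline: Mg sinθ − f = Ma.
Rotation about the center: fR = Iα with I = MR². No-slip gives a = αR, so f = (I/R²)a = M a.
Substituting: Mg sinθ = (1 + 1.000)Ma, so a = g sinθ/(1 + 1.000) = (9.8) sin 31.2° / 2.000 = 2.538 m/s².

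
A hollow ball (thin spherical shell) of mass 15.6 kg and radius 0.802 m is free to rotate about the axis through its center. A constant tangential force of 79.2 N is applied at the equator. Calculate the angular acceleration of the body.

I = (2/3)MR² = (2/3)(15.6)(0.802)² = 6.689 kg·m².
τ = F R = (79.2)(0.802) = 63.52 N·m.
Newton's second law for rotation, τ = Iα, gives α = τ/I = 63.52/6.689 = 9.495 rad/s².

α ≈ 9.50 rad/s²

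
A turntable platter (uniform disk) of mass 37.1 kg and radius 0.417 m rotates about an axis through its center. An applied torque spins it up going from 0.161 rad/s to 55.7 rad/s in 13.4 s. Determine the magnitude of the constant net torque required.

τ ≈ 13.4 N·m

I = ½MR² = (1/2)(37.1)(0.417)² = 3.226 kg·m².
α = Δω/Δt = (55.7 − 0.161)/13.4 = 4.145 rad/s².
τ = Iα = (3.226)(4.145) = 13.37 N·m.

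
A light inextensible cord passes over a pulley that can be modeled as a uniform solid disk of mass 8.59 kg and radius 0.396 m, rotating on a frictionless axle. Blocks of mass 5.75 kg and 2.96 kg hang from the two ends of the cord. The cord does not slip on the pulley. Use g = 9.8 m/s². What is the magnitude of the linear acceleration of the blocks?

I = ½MR² = (1/2)(8.59)(0.396)² = 0.6735 kg·m².
Heavier block: m₁g − T₁ = m₁a. Lighter block: T₂ − m₂g = m₂a.
Pulley: (T₁ − T₂)R = Iα = I(a/R), so T₁ − T₂ = (I/R²)a = (1/2)M_p a = 4.295·a.
Adding the three: (m₁ − m₂)g = (m₁ + m₂ + 4.295)a, so a = (5.75 − 2.96)(9.8)/(5.75 + 2.96 + 4.295) = 2.102 m/s².

a ≈ 2.10 m/s²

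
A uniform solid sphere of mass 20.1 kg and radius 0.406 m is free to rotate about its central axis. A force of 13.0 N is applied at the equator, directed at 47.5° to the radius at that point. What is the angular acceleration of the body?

α ≈ 2.94 rad/s²

I = (2/5)MR² = (2/5)(20.1)(0.406)² = 1.325 kg·m².
Only the tangential component produces torque: τ = F R sinθ = (13.0)(0.406) sin 47.5° = 3.891 N·m.
From τ = Iα: α = 3.891/1.325 = 2.936 rad/s².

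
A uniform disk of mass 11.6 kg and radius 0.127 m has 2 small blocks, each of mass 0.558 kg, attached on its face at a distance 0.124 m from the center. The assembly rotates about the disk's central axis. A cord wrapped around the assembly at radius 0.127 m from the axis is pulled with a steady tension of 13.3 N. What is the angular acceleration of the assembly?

I_disk = ½MR² = ½(11.6)(0.127)² = 0.09355 kg·m².
I_blocks = 2·m·r² = 2(0.558)(0.124)² = 0.01716 kg·m².
Total I = 0.1107 kg·m².
τ = F r = (13.3)(0.127) = 1.689 N·m.
α = τ/I = 1.689/0.1107 = 15.26 rad/s².

α ≈ 15.3 rad/s²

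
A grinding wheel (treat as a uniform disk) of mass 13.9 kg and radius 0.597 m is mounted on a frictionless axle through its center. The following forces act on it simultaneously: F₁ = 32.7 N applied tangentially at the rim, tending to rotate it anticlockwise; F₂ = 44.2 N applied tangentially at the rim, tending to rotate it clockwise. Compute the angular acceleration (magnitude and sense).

I = ½MR² = (1/2)(13.9)(0.597)² = 2.477 kg·m².
Taking anticlockwise as positive: τ₁ = +(32.7)(0.597) = +19.52 N·m; τ₂ = −(44.2)(0.597) = −26.39 N·m.
Net torque τ = -6.865 N·m.
α = τ/I = -6.865/2.477 = -2.772 rad/s².

α ≈ 2.77 rad/s², clockwise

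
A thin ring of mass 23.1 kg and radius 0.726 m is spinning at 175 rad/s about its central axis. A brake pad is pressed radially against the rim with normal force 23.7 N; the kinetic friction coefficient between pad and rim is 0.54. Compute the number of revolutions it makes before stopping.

I = MR² = (23.1)(0.726)² = 12.18 kg·m².
Friction force f = μN = (0.54)(23.7) = 12.80 N at the rim; torque magnitude τ = fR = 9.291 N·m, opposing ω.
|α| = τ/I = 9.291/12.18 = 0.7631 rad/s² (deceleration).
ω² = ω₀² − 2|α|θ with ω = 0 ⇒ θ = ω₀²/(2|α|) = 20070 rad = 3194 rev.

≈ 3190 revolutions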